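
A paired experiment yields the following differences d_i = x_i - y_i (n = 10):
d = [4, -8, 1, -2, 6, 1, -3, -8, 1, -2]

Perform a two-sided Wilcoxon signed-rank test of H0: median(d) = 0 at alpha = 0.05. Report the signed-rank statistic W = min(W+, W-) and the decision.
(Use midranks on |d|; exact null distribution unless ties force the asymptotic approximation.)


Step 1: Drop any zero differences (none here) and take |d_i|.
|d| = [4, 8, 1, 2, 6, 1, 3, 8, 1, 2]
Step 2: Midrank |d_i| (ties get averaged ranks).
ranks: |4|->7, |8|->9.5, |1|->2, |2|->4.5, |6|->8, |1|->2, |3|->6, |8|->9.5, |1|->2, |2|->4.5
Step 3: Attach original signs; sum ranks with positive sign and with negative sign.
W+ = 7 + 2 + 8 + 2 + 2 = 21
W- = 9.5 + 4.5 + 6 + 9.5 + 4.5 = 34
(Check: W+ + W- = 55 should equal n(n+1)/2 = 55.)
Step 4: Test statistic W = min(W+, W-) = 21.
Step 5: Ties in |d|, so use the tie-corrected normal approximation.
        E[W] = n(n+1)/4 = 10*11/4 = 27.5.
        Tie groups: |d|=1 (t=3), |d|=2 (t=2), |d|=8 (t=2); sum(t^3 - t) = 36.
        Var[W] = n(n+1)(2n+1)/24 - sum(t^3-t)/48 = 2310/24 - 36/48 = 95.5.
        z = (W - E[W]) / sqrt(Var[W]) = (21 - 27.5) / 9.7724 = -0.6651.
        Two-sided p = 2*Phi(z) = 0.505962.
Step 6: alpha = 0.05. fail to reject H0.

W+ = 21, W- = 34, W = min = 21, p = 0.505962, fail to reject H0.


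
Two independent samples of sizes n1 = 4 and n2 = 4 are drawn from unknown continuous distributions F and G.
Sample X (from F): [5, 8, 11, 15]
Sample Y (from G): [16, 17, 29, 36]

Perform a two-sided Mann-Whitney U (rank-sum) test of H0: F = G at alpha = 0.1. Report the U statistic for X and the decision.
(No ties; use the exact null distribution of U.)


Step 1: Combine and sort all 8 observations; assign midranks.
sorted (value, group): (5,X), (8,X), (11,X), (15,X), (16,Y), (17,Y), (29,Y), (36,Y)
ranks: 5->1, 8->2, 11->3, 15->4, 16->5, 17->6, 29->7, 36->8
Step 2: Rank sum for X: R1 = 1 + 2 + 3 + 4 = 10.
Step 3: U_X = R1 - n1(n1+1)/2 = 10 - 4*5/2 = 10 - 10 = 0.
       U_Y = n1*n2 - U_X = 16 - 0 = 16.
Step 4: No ties, so the exact null distribution of U (based on enumerating the C(8,4) = 70 equally likely rank assignments) gives the two-sided p-value.
Step 5: p-value = 0.028571; compare to alpha = 0.1. reject H0.

U_X = 0, p = 0.028571, reject H0 at alpha = 0.1.


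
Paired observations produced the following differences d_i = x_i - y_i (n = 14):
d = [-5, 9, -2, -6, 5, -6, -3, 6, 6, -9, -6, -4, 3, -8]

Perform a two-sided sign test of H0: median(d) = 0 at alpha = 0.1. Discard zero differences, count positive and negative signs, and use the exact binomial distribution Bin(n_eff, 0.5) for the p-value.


Step 1: Discard zero differences. Original n = 14; n_eff = number of nonzero differences = 14.
Nonzero differences (with sign): -5, +9, -2, -6, +5, -6, -3, +6, +6, -9, -6, -4, +3, -8
Step 2: Count signs: positive = 5, negative = 9.
Step 3: Under H0: P(positive) = 0.5, so the number of positives S ~ Bin(14, 0.5).
Step 4: Two-sided exact p-value = sum of Bin(14,0.5) probabilities at or below the observed probability = 0.423950.
Step 5: alpha = 0.1. fail to reject H0.

n_eff = 14, pos = 5, neg = 9, p = 0.423950, fail to reject H0.


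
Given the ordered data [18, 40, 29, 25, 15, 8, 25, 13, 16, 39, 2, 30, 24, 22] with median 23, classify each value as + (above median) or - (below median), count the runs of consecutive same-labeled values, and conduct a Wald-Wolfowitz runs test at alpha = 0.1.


Step 1: Compute median = 23; label A = above, B = below.
Labels in order: BAAABBABBABAAB  (n_A = 7, n_B = 7)
Step 2: Count runs R = 9.
Step 3: Under H0 (random ordering), E[R] = 2*n_A*n_B/(n_A+n_B) + 1 = 2*7*7/14 + 1 = 8.0000.
        Var[R] = 2*n_A*n_B*(2*n_A*n_B - n_A - n_B) / ((n_A+n_B)^2 * (n_A+n_B-1)) = 8232/2548 = 3.2308.
        SD[R] = 1.7974.
Step 4: Continuity-corrected z = (R - 0.5 - E[R]) / SD[R] = (9 - 0.5 - 8.0000) / 1.7974 = 0.2782.
Step 5: Two-sided p-value via normal approximation = 2*(1 - Phi(|z|)) = 0.780879.
Step 6: alpha = 0.1. fail to reject H0.

R = 9, z = 0.2782, p = 0.780879, fail to reject H0.


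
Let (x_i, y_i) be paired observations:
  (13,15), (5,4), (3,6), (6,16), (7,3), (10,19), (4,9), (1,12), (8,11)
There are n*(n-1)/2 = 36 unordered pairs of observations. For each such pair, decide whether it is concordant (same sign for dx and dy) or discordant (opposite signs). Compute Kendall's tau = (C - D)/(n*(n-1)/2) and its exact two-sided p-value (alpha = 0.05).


Step 1: Enumerate the 36 unordered pairs (i,j) with i<j and classify each by sign(x_j-x_i) * sign(y_j-y_i).
  (1,2):dx=-8,dy=-11->C; (1,3):dx=-10,dy=-9->C; (1,4):dx=-7,dy=+1->D; (1,5):dx=-6,dy=-12->C
  (1,6):dx=-3,dy=+4->D; (1,7):dx=-9,dy=-6->C; (1,8):dx=-12,dy=-3->C; (1,9):dx=-5,dy=-4->C
  (2,3):dx=-2,dy=+2->D; (2,4):dx=+1,dy=+12->C; (2,5):dx=+2,dy=-1->D; (2,6):dx=+5,dy=+15->C
  (2,7):dx=-1,dy=+5->D; (2,8):dx=-4,dy=+8->D; (2,9):dx=+3,dy=+7->C; (3,4):dx=+3,dy=+10->C
  (3,5):dx=+4,dy=-3->D; (3,6):dx=+7,dy=+13->C; (3,7):dx=+1,dy=+3->C; (3,8):dx=-2,dy=+6->D
  (3,9):dx=+5,dy=+5->C; (4,5):dx=+1,dy=-13->D; (4,6):dx=+4,dy=+3->C; (4,7):dx=-2,dy=-7->C
  (4,8):dx=-5,dy=-4->C; (4,9):dx=+2,dy=-5->D; (5,6):dx=+3,dy=+16->C; (5,7):dx=-3,dy=+6->D
  (5,8):dx=-6,dy=+9->D; (5,9):dx=+1,dy=+8->C; (6,7):dx=-6,dy=-10->C; (6,8):dx=-9,dy=-7->C
  (6,9):dx=-2,dy=-8->C; (7,8):dx=-3,dy=+3->D; (7,9):dx=+4,dy=+2->C; (8,9):dx=+7,dy=-1->D
Step 2: C = 22, D = 14, total pairs = 36.
Step 3: tau = (C - D)/(n(n-1)/2) = (22 - 14)/36 = 0.222222.
Step 4: Exact two-sided p-value (enumerate n! = 362880 permutations of y under H0): p = 0.476709.
Step 5: alpha = 0.05. fail to reject H0.

tau_b = 0.2222 (C=22, D=14), p = 0.476709, fail to reject H0.


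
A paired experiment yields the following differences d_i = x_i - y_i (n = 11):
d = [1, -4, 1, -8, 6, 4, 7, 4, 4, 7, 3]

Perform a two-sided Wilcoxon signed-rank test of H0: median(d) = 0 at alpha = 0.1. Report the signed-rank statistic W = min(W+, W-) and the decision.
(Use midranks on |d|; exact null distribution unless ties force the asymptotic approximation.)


Step 1: Drop any zero differences (none here) and take |d_i|.
|d| = [1, 4, 1, 8, 6, 4, 7, 4, 4, 7, 3]
Step 2: Midrank |d_i| (ties get averaged ranks).
ranks: |1|->1.5, |4|->5.5, |1|->1.5, |8|->11, |6|->8, |4|->5.5, |7|->9.5, |4|->5.5, |4|->5.5, |7|->9.5, |3|->3
Step 3: Attach original signs; sum ranks with positive sign and with negative sign.
W+ = 1.5 + 1.5 + 8 + 5.5 + 9.5 + 5.5 + 5.5 + 9.5 + 3 = 49.5
W- = 5.5 + 11 = 16.5
(Check: W+ + W- = 66 should equal n(n+1)/2 = 66.)
Step 4: Test statistic W = min(W+, W-) = 16.5.
Step 5: Ties in |d|, so use the tie-corrected normal approximation.
        E[W] = n(n+1)/4 = 11*12/4 = 33.
        Tie groups: |d|=1 (t=2), |d|=4 (t=4), |d|=7 (t=2); sum(t^3 - t) = 72.
        Var[W] = n(n+1)(2n+1)/24 - sum(t^3-t)/48 = 3036/24 - 72/48 = 125.
        z = (W - E[W]) / sqrt(Var[W]) = (16.5 - 33) / 11.1803 = -1.4758.
        Two-sided p = 2*Phi(z) = 0.139996.
Step 6: alpha = 0.1. fail to reject H0.

W+ = 49.5, W- = 16.5, W = min = 16.5, p = 0.139996, fail to reject H0.


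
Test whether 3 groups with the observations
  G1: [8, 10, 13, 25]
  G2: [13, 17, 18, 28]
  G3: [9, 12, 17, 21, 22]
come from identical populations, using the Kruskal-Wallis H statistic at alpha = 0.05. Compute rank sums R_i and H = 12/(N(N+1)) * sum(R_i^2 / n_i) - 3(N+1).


Step 1: Combine all N = 13 observations and assign midranks.
sorted (value, group, rank): (8,G1,1), (9,G3,2), (10,G1,3), (12,G3,4), (13,G1,5.5), (13,G2,5.5), (17,G2,7.5), (17,G3,7.5), (18,G2,9), (21,G3,10), (22,G3,11), (25,G1,12), (28,G2,13)
Step 2: Sum ranks within each group.
R_1 = 21.5 (n_1 = 4)
R_2 = 35 (n_2 = 4)
R_3 = 34.5 (n_3 = 5)
Step 3: H = 12/(N(N+1)) * sum(R_i^2/n_i) - 3(N+1)
     = 12/(13*14) * (21.5^2/4 + 35^2/4 + 34.5^2/5) - 3*14
     = 0.065934 * 659.862 - 42
     = 1.507418.
Step 4: Ties present; correction factor C = 1 - 12/(13^3 - 13) = 0.994505. Corrected H = 1.507418 / 0.994505 = 1.515746.
Step 5: Under H0, H ~ chi^2(2); p-value = 0.468662.
Step 6: alpha = 0.05. fail to reject H0.

H = 1.5157, df = 2, p = 0.468662, fail to reject H0.


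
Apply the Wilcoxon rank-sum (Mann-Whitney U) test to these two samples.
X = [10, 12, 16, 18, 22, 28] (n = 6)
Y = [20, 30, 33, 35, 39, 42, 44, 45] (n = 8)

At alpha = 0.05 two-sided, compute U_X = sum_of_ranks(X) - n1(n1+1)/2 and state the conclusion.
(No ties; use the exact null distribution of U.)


Step 1: Combine and sort all 14 observations; assign midranks.
sorted (value, group): (10,X), (12,X), (16,X), (18,X), (20,Y), (22,X), (28,X), (30,Y), (33,Y), (35,Y), (39,Y), (42,Y), (44,Y), (45,Y)
ranks: 10->1, 12->2, 16->3, 18->4, 20->5, 22->6, 28->7, 30->8, 33->9, 35->10, 39->11, 42->12, 44->13, 45->14
Step 2: Rank sum for X: R1 = 1 + 2 + 3 + 4 + 6 + 7 = 23.
Step 3: U_X = R1 - n1(n1+1)/2 = 23 - 6*7/2 = 23 - 21 = 2.
       U_Y = n1*n2 - U_X = 48 - 2 = 46.
Step 4: No ties, so the exact null distribution of U (based on enumerating the C(14,6) = 3003 equally likely rank assignments) gives the two-sided p-value.
Step 5: p-value = 0.002664; compare to alpha = 0.05. reject H0.

U_X = 2, p = 0.002664, reject H0 at alpha = 0.05.


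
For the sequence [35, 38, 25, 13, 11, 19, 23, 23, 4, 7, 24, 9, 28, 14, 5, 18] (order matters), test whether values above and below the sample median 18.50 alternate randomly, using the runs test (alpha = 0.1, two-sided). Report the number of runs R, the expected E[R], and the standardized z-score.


Step 1: Compute median = 18.50; label A = above, B = below.
Labels in order: AAABBAAABBABABBB  (n_A = 8, n_B = 8)
Step 2: Count runs R = 8.
Step 3: Under H0 (random ordering), E[R] = 2*n_A*n_B/(n_A+n_B) + 1 = 2*8*8/16 + 1 = 9.0000.
        Var[R] = 2*n_A*n_B*(2*n_A*n_B - n_A - n_B) / ((n_A+n_B)^2 * (n_A+n_B-1)) = 14336/3840 = 3.7333.
        SD[R] = 1.9322.
Step 4: Continuity-corrected z = (R + 0.5 - E[R]) / SD[R] = (8 + 0.5 - 9.0000) / 1.9322 = -0.2588.
Step 5: Two-sided p-value via normal approximation = 2*(1 - Phi(|z|)) = 0.795809.
Step 6: alpha = 0.1. fail to reject H0.

R = 8, z = -0.2588, p = 0.795809, fail to reject H0.


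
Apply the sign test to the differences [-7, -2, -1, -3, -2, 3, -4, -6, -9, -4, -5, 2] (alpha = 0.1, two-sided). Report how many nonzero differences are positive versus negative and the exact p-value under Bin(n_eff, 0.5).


Step 1: Discard zero differences. Original n = 12; n_eff = number of nonzero differences = 12.
Nonzero differences (with sign): -7, -2, -1, -3, -2, +3, -4, -6, -9, -4, -5, +2
Step 2: Count signs: positive = 2, negative = 10.
Step 3: Under H0: P(positive) = 0.5, so the number of positives S ~ Bin(12, 0.5).
Step 4: Two-sided exact p-value = sum of Bin(12,0.5) probabilities at or below the observed probability = 0.038574.
Step 5: alpha = 0.1. reject H0.

n_eff = 12, pos = 2, neg = 10, p = 0.038574, reject H0.


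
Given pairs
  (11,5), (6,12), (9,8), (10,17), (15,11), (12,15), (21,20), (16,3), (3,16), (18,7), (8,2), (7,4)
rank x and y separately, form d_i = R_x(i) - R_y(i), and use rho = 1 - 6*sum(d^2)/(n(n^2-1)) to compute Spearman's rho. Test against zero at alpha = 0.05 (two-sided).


Step 1: Rank x and y separately (midranks; no ties here).
rank(x): 11->7, 6->2, 9->5, 10->6, 15->9, 12->8, 21->12, 16->10, 3->1, 18->11, 8->4, 7->3
rank(y): 5->4, 12->8, 8->6, 17->11, 11->7, 15->9, 20->12, 3->2, 16->10, 7->5, 2->1, 4->3
Step 2: d_i = R_x(i) - R_y(i); compute d_i^2.
  (7-4)^2=9, (2-8)^2=36, (5-6)^2=1, (6-11)^2=25, (9-7)^2=4, (8-9)^2=1, (12-12)^2=0, (10-2)^2=64, (1-10)^2=81, (11-5)^2=36, (4-1)^2=9, (3-3)^2=0
sum(d^2) = 266.
Step 3: rho = 1 - 6*266 / (12*(12^2 - 1)) = 1 - 1596/1716 = 0.069930.
Step 4: Under H0, t = rho * sqrt((n-2)/(1-rho^2)) = 0.2217 ~ t(10).
Step 5: Two-sided p-value from the t-distribution with 10 df = 0.829024.
Step 6: alpha = 0.05. fail to reject H0.

rho = 0.0699, p = 0.829024, fail to reject H0 at alpha = 0.05.


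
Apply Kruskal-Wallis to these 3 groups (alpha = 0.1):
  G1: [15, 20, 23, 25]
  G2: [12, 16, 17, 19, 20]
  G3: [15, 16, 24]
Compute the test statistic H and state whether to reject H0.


Step 1: Combine all N = 12 observations and assign midranks.
sorted (value, group, rank): (12,G2,1), (15,G1,2.5), (15,G3,2.5), (16,G2,4.5), (16,G3,4.5), (17,G2,6), (19,G2,7), (20,G1,8.5), (20,G2,8.5), (23,G1,10), (24,G3,11), (25,G1,12)
Step 2: Sum ranks within each group.
R_1 = 33 (n_1 = 4)
R_2 = 27 (n_2 = 5)
R_3 = 18 (n_3 = 3)
Step 3: H = 12/(N(N+1)) * sum(R_i^2/n_i) - 3(N+1)
     = 12/(12*13) * (33^2/4 + 27^2/5 + 18^2/3) - 3*13
     = 0.076923 * 526.05 - 39
     = 1.465385.
Step 4: Ties present; correction factor C = 1 - 18/(12^3 - 12) = 0.989510. Corrected H = 1.465385 / 0.989510 = 1.480919.
Step 5: Under H0, H ~ chi^2(2); p-value = 0.476895.
Step 6: alpha = 0.1. fail to reject H0.

H = 1.4809, df = 2, p = 0.476895, fail to reject H0.


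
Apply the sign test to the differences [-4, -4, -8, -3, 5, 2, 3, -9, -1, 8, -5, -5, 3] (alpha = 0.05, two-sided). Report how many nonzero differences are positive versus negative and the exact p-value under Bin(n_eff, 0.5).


Step 1: Discard zero differences. Original n = 13; n_eff = number of nonzero differences = 13.
Nonzero differences (with sign): -4, -4, -8, -3, +5, +2, +3, -9, -1, +8, -5, -5, +3
Step 2: Count signs: positive = 5, negative = 8.
Step 3: Under H0: P(positive) = 0.5, so the number of positives S ~ Bin(13, 0.5).
Step 4: Two-sided exact p-value = sum of Bin(13,0.5) probabilities at or below the observed probability = 0.581055.
Step 5: alpha = 0.05. fail to reject H0.

n_eff = 13, pos = 5, neg = 8, p = 0.581055, fail to reject H0.


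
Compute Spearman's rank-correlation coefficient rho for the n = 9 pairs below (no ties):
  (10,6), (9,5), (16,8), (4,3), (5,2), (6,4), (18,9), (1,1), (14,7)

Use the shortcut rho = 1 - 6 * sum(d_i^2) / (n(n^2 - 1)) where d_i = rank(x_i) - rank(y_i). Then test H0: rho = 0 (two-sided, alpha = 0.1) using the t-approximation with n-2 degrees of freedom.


Step 1: Rank x and y separately (midranks; no ties here).
rank(x): 10->6, 9->5, 16->8, 4->2, 5->3, 6->4, 18->9, 1->1, 14->7
rank(y): 6->6, 5->5, 8->8, 3->3, 2->2, 4->4, 9->9, 1->1, 7->7
Step 2: d_i = R_x(i) - R_y(i); compute d_i^2.
  (6-6)^2=0, (5-5)^2=0, (8-8)^2=0, (2-3)^2=1, (3-2)^2=1, (4-4)^2=0, (9-9)^2=0, (1-1)^2=0, (7-7)^2=0
sum(d^2) = 2.
Step 3: rho = 1 - 6*2 / (9*(9^2 - 1)) = 1 - 12/720 = 0.983333.
Step 4: Under H0, t = rho * sqrt((n-2)/(1-rho^2)) = 14.3096 ~ t(7).
Step 5: Two-sided p-value from the t-distribution with 7 df = 0.000002.
Step 6: alpha = 0.1. reject H0.

rho = 0.9833, p = 0.000002, reject H0 at alpha = 0.1.


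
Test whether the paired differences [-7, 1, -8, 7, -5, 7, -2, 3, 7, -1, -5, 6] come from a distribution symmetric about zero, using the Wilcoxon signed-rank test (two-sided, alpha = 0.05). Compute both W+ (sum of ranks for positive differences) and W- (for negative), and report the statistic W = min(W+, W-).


Step 1: Drop any zero differences (none here) and take |d_i|.
|d| = [7, 1, 8, 7, 5, 7, 2, 3, 7, 1, 5, 6]
Step 2: Midrank |d_i| (ties get averaged ranks).
ranks: |7|->9.5, |1|->1.5, |8|->12, |7|->9.5, |5|->5.5, |7|->9.5, |2|->3, |3|->4, |7|->9.5, |1|->1.5, |5|->5.5, |6|->7
Step 3: Attach original signs; sum ranks with positive sign and with negative sign.
W+ = 1.5 + 9.5 + 9.5 + 4 + 9.5 + 7 = 41
W- = 9.5 + 12 + 5.5 + 3 + 1.5 + 5.5 = 37
(Check: W+ + W- = 78 should equal n(n+1)/2 = 78.)
Step 4: Test statistic W = min(W+, W-) = 37.
Step 5: Ties in |d|, so use the tie-corrected normal approximation.
        E[W] = n(n+1)/4 = 12*13/4 = 39.
        Tie groups: |d|=1 (t=2), |d|=5 (t=2), |d|=7 (t=4); sum(t^3 - t) = 72.
        Var[W] = n(n+1)(2n+1)/24 - sum(t^3-t)/48 = 3900/24 - 72/48 = 161.
        z = (W - E[W]) / sqrt(Var[W]) = (37 - 39) / 12.6886 = -0.1576.
        Two-sided p = 2*Phi(z) = 0.874755.
Step 6: alpha = 0.05. fail to reject H0.

W+ = 41, W- = 37, W = min = 37, p = 0.874755, fail to reject H0.


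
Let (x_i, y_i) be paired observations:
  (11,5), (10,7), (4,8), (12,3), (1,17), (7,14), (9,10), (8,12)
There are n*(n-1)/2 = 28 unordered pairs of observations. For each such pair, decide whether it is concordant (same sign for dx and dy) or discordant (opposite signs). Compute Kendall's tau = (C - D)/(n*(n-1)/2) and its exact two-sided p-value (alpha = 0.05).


Step 1: Enumerate the 28 unordered pairs (i,j) with i<j and classify each by sign(x_j-x_i) * sign(y_j-y_i).
  (1,2):dx=-1,dy=+2->D; (1,3):dx=-7,dy=+3->D; (1,4):dx=+1,dy=-2->D; (1,5):dx=-10,dy=+12->D
  (1,6):dx=-4,dy=+9->D; (1,7):dx=-2,dy=+5->D; (1,8):dx=-3,dy=+7->D; (2,3):dx=-6,dy=+1->D
  (2,4):dx=+2,dy=-4->D; (2,5):dx=-9,dy=+10->D; (2,6):dx=-3,dy=+7->D; (2,7):dx=-1,dy=+3->D
  (2,8):dx=-2,dy=+5->D; (3,4):dx=+8,dy=-5->D; (3,5):dx=-3,dy=+9->D; (3,6):dx=+3,dy=+6->C
  (3,7):dx=+5,dy=+2->C; (3,8):dx=+4,dy=+4->C; (4,5):dx=-11,dy=+14->D; (4,6):dx=-5,dy=+11->D
  (4,7):dx=-3,dy=+7->D; (4,8):dx=-4,dy=+9->D; (5,6):dx=+6,dy=-3->D; (5,7):dx=+8,dy=-7->D
  (5,8):dx=+7,dy=-5->D; (6,7):dx=+2,dy=-4->D; (6,8):dx=+1,dy=-2->D; (7,8):dx=-1,dy=+2->D
Step 2: C = 3, D = 25, total pairs = 28.
Step 3: tau = (C - D)/(n(n-1)/2) = (3 - 25)/28 = -0.785714.
Step 4: Exact two-sided p-value (enumerate n! = 40320 permutations of y under H0): p = 0.005506.
Step 5: alpha = 0.05. reject H0.

tau_b = -0.7857 (C=3, D=25), p = 0.005506, reject H0.


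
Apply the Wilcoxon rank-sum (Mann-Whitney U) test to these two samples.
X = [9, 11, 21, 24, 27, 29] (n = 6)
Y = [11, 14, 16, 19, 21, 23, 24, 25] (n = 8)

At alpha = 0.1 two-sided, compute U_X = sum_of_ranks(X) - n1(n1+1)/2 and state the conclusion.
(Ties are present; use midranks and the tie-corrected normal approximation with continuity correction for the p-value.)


Step 1: Combine and sort all 14 observations; assign midranks.
sorted (value, group): (9,X), (11,X), (11,Y), (14,Y), (16,Y), (19,Y), (21,X), (21,Y), (23,Y), (24,X), (24,Y), (25,Y), (27,X), (29,X)
ranks: 9->1, 11->2.5, 11->2.5, 14->4, 16->5, 19->6, 21->7.5, 21->7.5, 23->9, 24->10.5, 24->10.5, 25->12, 27->13, 29->14
Step 2: Rank sum for X: R1 = 1 + 2.5 + 7.5 + 10.5 + 13 + 14 = 48.5.
Step 3: U_X = R1 - n1(n1+1)/2 = 48.5 - 6*7/2 = 48.5 - 21 = 27.5.
       U_Y = n1*n2 - U_X = 48 - 27.5 = 20.5.
Step 4: Ties are present, so use the tie-corrected normal approximation (with continuity correction) for the p-value.
Step 5: p-value = 0.697586; compare to alpha = 0.1. fail to reject H0.

U_X = 27.5, p = 0.697586, fail to reject H0 at alpha = 0.1.


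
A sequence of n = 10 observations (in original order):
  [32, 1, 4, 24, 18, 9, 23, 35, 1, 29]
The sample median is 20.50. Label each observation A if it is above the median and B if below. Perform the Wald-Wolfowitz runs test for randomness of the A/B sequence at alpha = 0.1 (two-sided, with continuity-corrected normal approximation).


Step 1: Compute median = 20.50; label A = above, B = below.
Labels in order: ABBABBAABA  (n_A = 5, n_B = 5)
Step 2: Count runs R = 7.
Step 3: Under H0 (random ordering), E[R] = 2*n_A*n_B/(n_A+n_B) + 1 = 2*5*5/10 + 1 = 6.0000.
        Var[R] = 2*n_A*n_B*(2*n_A*n_B - n_A - n_B) / ((n_A+n_B)^2 * (n_A+n_B-1)) = 2000/900 = 2.2222.
        SD[R] = 1.4907.
Step 4: Continuity-corrected z = (R - 0.5 - E[R]) / SD[R] = (7 - 0.5 - 6.0000) / 1.4907 = 0.3354.
Step 5: Two-sided p-value via normal approximation = 2*(1 - Phi(|z|)) = 0.737316.
Step 6: alpha = 0.1. fail to reject H0.

R = 7, z = 0.3354, p = 0.737316, fail to reject H0.


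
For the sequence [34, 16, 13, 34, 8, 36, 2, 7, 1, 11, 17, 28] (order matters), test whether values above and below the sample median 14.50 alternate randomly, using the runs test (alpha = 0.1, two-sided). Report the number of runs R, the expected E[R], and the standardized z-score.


Step 1: Compute median = 14.50; label A = above, B = below.
Labels in order: AABABABBBBAA  (n_A = 6, n_B = 6)
Step 2: Count runs R = 7.
Step 3: Under H0 (random ordering), E[R] = 2*n_A*n_B/(n_A+n_B) + 1 = 2*6*6/12 + 1 = 7.0000.
        Var[R] = 2*n_A*n_B*(2*n_A*n_B - n_A - n_B) / ((n_A+n_B)^2 * (n_A+n_B-1)) = 4320/1584 = 2.7273.
        SD[R] = 1.6514.
Step 4: R = E[R], so z = 0 with no continuity correction.
Step 5: Two-sided p-value via normal approximation = 2*(1 - Phi(|z|)) = 1.000000.
Step 6: alpha = 0.1. fail to reject H0.

R = 7, z = 0.0000, p = 1.000000, fail to reject H0.


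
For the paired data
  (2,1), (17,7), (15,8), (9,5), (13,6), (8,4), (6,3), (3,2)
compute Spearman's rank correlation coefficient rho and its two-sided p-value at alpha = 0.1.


Step 1: Rank x and y separately (midranks; no ties here).
rank(x): 2->1, 17->8, 15->7, 9->5, 13->6, 8->4, 6->3, 3->2
rank(y): 1->1, 7->7, 8->8, 5->5, 6->6, 4->4, 3->3, 2->2
Step 2: d_i = R_x(i) - R_y(i); compute d_i^2.
  (1-1)^2=0, (8-7)^2=1, (7-8)^2=1, (5-5)^2=0, (6-6)^2=0, (4-4)^2=0, (3-3)^2=0, (2-2)^2=0
sum(d^2) = 2.
Step 3: rho = 1 - 6*2 / (8*(8^2 - 1)) = 1 - 12/504 = 0.976190.
Step 4: Under H0, t = rho * sqrt((n-2)/(1-rho^2)) = 11.0235 ~ t(6).
Step 5: Two-sided p-value from the t-distribution with 6 df = 0.000033.
Step 6: alpha = 0.1. reject H0.

rho = 0.9762, p = 0.000033, reject H0 at alpha = 0.1.


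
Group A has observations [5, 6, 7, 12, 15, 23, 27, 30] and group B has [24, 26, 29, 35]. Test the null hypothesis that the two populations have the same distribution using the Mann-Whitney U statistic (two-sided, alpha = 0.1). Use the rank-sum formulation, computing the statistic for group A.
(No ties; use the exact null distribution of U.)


Step 1: Combine and sort all 12 observations; assign midranks.
sorted (value, group): (5,X), (6,X), (7,X), (12,X), (15,X), (23,X), (24,Y), (26,Y), (27,X), (29,Y), (30,X), (35,Y)
ranks: 5->1, 6->2, 7->3, 12->4, 15->5, 23->6, 24->7, 26->8, 27->9, 29->10, 30->11, 35->12
Step 2: Rank sum for X: R1 = 1 + 2 + 3 + 4 + 5 + 6 + 9 + 11 = 41.
Step 3: U_X = R1 - n1(n1+1)/2 = 41 - 8*9/2 = 41 - 36 = 5.
       U_Y = n1*n2 - U_X = 32 - 5 = 27.
Step 4: No ties, so the exact null distribution of U (based on enumerating the C(12,8) = 495 equally likely rank assignments) gives the two-sided p-value.
Step 5: p-value = 0.072727; compare to alpha = 0.1. reject H0.

U_X = 5, p = 0.072727, reject H0 at alpha = 0.1.


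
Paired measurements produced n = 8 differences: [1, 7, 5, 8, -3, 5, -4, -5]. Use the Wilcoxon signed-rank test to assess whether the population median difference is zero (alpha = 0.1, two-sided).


Step 1: Drop any zero differences (none here) and take |d_i|.
|d| = [1, 7, 5, 8, 3, 5, 4, 5]
Step 2: Midrank |d_i| (ties get averaged ranks).
ranks: |1|->1, |7|->7, |5|->5, |8|->8, |3|->2, |5|->5, |4|->3, |5|->5
Step 3: Attach original signs; sum ranks with positive sign and with negative sign.
W+ = 1 + 7 + 5 + 8 + 5 = 26
W- = 2 + 3 + 5 = 10
(Check: W+ + W- = 36 should equal n(n+1)/2 = 36.)
Step 4: Test statistic W = min(W+, W-) = 10.
Step 5: Ties in |d|, so use the tie-corrected normal approximation.
        E[W] = n(n+1)/4 = 8*9/4 = 18.
        Tie groups: |d|=5 (t=3); sum(t^3 - t) = 24.
        Var[W] = n(n+1)(2n+1)/24 - sum(t^3-t)/48 = 1224/24 - 24/48 = 50.5.
        z = (W - E[W]) / sqrt(Var[W]) = (10 - 18) / 7.1063 = -1.1258.
        Two-sided p = 2*Phi(z) = 0.260269.
Step 6: alpha = 0.1. fail to reject H0.

W+ = 26, W- = 10, W = min = 10, p = 0.260269, fail to reject H0.


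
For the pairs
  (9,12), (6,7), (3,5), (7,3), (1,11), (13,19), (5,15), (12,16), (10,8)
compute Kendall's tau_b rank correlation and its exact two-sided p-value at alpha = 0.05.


Step 1: Enumerate the 36 unordered pairs (i,j) with i<j and classify each by sign(x_j-x_i) * sign(y_j-y_i).
  (1,2):dx=-3,dy=-5->C; (1,3):dx=-6,dy=-7->C; (1,4):dx=-2,dy=-9->C; (1,5):dx=-8,dy=-1->C
  (1,6):dx=+4,dy=+7->C; (1,7):dx=-4,dy=+3->D; (1,8):dx=+3,dy=+4->C; (1,9):dx=+1,dy=-4->D
  (2,3):dx=-3,dy=-2->C; (2,4):dx=+1,dy=-4->D; (2,5):dx=-5,dy=+4->D; (2,6):dx=+7,dy=+12->C
  (2,7):dx=-1,dy=+8->D; (2,8):dx=+6,dy=+9->C; (2,9):dx=+4,dy=+1->C; (3,4):dx=+4,dy=-2->D
  (3,5):dx=-2,dy=+6->D; (3,6):dx=+10,dy=+14->C; (3,7):dx=+2,dy=+10->C; (3,8):dx=+9,dy=+11->C
  (3,9):dx=+7,dy=+3->C; (4,5):dx=-6,dy=+8->D; (4,6):dx=+6,dy=+16->C; (4,7):dx=-2,dy=+12->D
  (4,8):dx=+5,dy=+13->C; (4,9):dx=+3,dy=+5->C; (5,6):dx=+12,dy=+8->C; (5,7):dx=+4,dy=+4->C
  (5,8):dx=+11,dy=+5->C; (5,9):dx=+9,dy=-3->D; (6,7):dx=-8,dy=-4->C; (6,8):dx=-1,dy=-3->C
  (6,9):dx=-3,dy=-11->C; (7,8):dx=+7,dy=+1->C; (7,9):dx=+5,dy=-7->D; (8,9):dx=-2,dy=-8->C
Step 2: C = 25, D = 11, total pairs = 36.
Step 3: tau = (C - D)/(n(n-1)/2) = (25 - 11)/36 = 0.388889.
Step 4: Exact two-sided p-value (enumerate n! = 362880 permutations of y under H0): p = 0.180181.
Step 5: alpha = 0.05. fail to reject H0.

tau_b = 0.3889 (C=25, D=11), p = 0.180181, fail to reject H0.


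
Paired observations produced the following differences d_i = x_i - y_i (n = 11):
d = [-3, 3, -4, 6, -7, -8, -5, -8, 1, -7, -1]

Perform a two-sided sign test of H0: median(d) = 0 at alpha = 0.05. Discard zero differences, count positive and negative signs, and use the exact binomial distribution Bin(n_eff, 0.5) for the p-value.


Step 1: Discard zero differences. Original n = 11; n_eff = number of nonzero differences = 11.
Nonzero differences (with sign): -3, +3, -4, +6, -7, -8, -5, -8, +1, -7, -1
Step 2: Count signs: positive = 3, negative = 8.
Step 3: Under H0: P(positive) = 0.5, so the number of positives S ~ Bin(11, 0.5).
Step 4: Two-sided exact p-value = sum of Bin(11,0.5) probabilities at or below the observed probability = 0.226562.
Step 5: alpha = 0.05. fail to reject H0.

n_eff = 11, pos = 3, neg = 8, p = 0.226562, fail to reject H0.


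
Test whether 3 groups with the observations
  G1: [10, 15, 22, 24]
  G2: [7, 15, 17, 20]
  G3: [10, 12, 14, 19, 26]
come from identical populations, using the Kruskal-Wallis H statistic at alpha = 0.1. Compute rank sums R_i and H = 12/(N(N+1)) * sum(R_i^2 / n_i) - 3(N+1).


Step 1: Combine all N = 13 observations and assign midranks.
sorted (value, group, rank): (7,G2,1), (10,G1,2.5), (10,G3,2.5), (12,G3,4), (14,G3,5), (15,G1,6.5), (15,G2,6.5), (17,G2,8), (19,G3,9), (20,G2,10), (22,G1,11), (24,G1,12), (26,G3,13)
Step 2: Sum ranks within each group.
R_1 = 32 (n_1 = 4)
R_2 = 25.5 (n_2 = 4)
R_3 = 33.5 (n_3 = 5)
Step 3: H = 12/(N(N+1)) * sum(R_i^2/n_i) - 3(N+1)
     = 12/(13*14) * (32^2/4 + 25.5^2/4 + 33.5^2/5) - 3*14
     = 0.065934 * 643.013 - 42
     = 0.396429.
Step 4: Ties present; correction factor C = 1 - 12/(13^3 - 13) = 0.994505. Corrected H = 0.396429 / 0.994505 = 0.398619.
Step 5: Under H0, H ~ chi^2(2); p-value = 0.819296.
Step 6: alpha = 0.1. fail to reject H0.

H = 0.3986, df = 2, p = 0.819296, fail to reject H0.


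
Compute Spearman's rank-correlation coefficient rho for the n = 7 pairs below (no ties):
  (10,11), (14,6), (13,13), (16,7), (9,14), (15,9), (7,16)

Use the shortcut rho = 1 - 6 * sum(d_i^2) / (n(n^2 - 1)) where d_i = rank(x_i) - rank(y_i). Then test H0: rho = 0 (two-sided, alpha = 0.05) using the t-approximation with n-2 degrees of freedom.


Step 1: Rank x and y separately (midranks; no ties here).
rank(x): 10->3, 14->5, 13->4, 16->7, 9->2, 15->6, 7->1
rank(y): 11->4, 6->1, 13->5, 7->2, 14->6, 9->3, 16->7
Step 2: d_i = R_x(i) - R_y(i); compute d_i^2.
  (3-4)^2=1, (5-1)^2=16, (4-5)^2=1, (7-2)^2=25, (2-6)^2=16, (6-3)^2=9, (1-7)^2=36
sum(d^2) = 104.
Step 3: rho = 1 - 6*104 / (7*(7^2 - 1)) = 1 - 624/336 = -0.857143.
Step 4: Under H0, t = rho * sqrt((n-2)/(1-rho^2)) = -3.7210 ~ t(5).
Step 5: Two-sided p-value from the t-distribution with 5 df = 0.013697.
Step 6: alpha = 0.05. reject H0.

rho = -0.8571, p = 0.013697, reject H0 at alpha = 0.05.


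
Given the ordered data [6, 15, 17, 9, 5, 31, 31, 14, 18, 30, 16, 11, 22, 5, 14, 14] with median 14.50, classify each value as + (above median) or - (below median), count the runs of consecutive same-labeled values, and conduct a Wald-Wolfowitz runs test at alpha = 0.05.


Step 1: Compute median = 14.50; label A = above, B = below.
Labels in order: BAABBAABAAABABBB  (n_A = 8, n_B = 8)
Step 2: Count runs R = 9.
Step 3: Under H0 (random ordering), E[R] = 2*n_A*n_B/(n_A+n_B) + 1 = 2*8*8/16 + 1 = 9.0000.
        Var[R] = 2*n_A*n_B*(2*n_A*n_B - n_A - n_B) / ((n_A+n_B)^2 * (n_A+n_B-1)) = 14336/3840 = 3.7333.
        SD[R] = 1.9322.
Step 4: R = E[R], so z = 0 with no continuity correction.
Step 5: Two-sided p-value via normal approximation = 2*(1 - Phi(|z|)) = 1.000000.
Step 6: alpha = 0.05. fail to reject H0.

R = 9, z = 0.0000, p = 1.000000, fail to reject H0.


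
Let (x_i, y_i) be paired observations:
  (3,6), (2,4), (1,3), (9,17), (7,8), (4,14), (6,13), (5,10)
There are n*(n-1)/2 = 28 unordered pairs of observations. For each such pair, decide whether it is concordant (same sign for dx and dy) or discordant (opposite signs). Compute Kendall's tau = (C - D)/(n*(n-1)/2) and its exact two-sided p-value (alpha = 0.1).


Step 1: Enumerate the 28 unordered pairs (i,j) with i<j and classify each by sign(x_j-x_i) * sign(y_j-y_i).
  (1,2):dx=-1,dy=-2->C; (1,3):dx=-2,dy=-3->C; (1,4):dx=+6,dy=+11->C; (1,5):dx=+4,dy=+2->C
  (1,6):dx=+1,dy=+8->C; (1,7):dx=+3,dy=+7->C; (1,8):dx=+2,dy=+4->C; (2,3):dx=-1,dy=-1->C
  (2,4):dx=+7,dy=+13->C; (2,5):dx=+5,dy=+4->C; (2,6):dx=+2,dy=+10->C; (2,7):dx=+4,dy=+9->C
  (2,8):dx=+3,dy=+6->C; (3,4):dx=+8,dy=+14->C; (3,5):dx=+6,dy=+5->C; (3,6):dx=+3,dy=+11->C
  (3,7):dx=+5,dy=+10->C; (3,8):dx=+4,dy=+7->C; (4,5):dx=-2,dy=-9->C; (4,6):dx=-5,dy=-3->C
  (4,7):dx=-3,dy=-4->C; (4,8):dx=-4,dy=-7->C; (5,6):dx=-3,dy=+6->D; (5,7):dx=-1,dy=+5->D
  (5,8):dx=-2,dy=+2->D; (6,7):dx=+2,dy=-1->D; (6,8):dx=+1,dy=-4->D; (7,8):dx=-1,dy=-3->C
Step 2: C = 23, D = 5, total pairs = 28.
Step 3: tau = (C - D)/(n(n-1)/2) = (23 - 5)/28 = 0.642857.
Step 4: Exact two-sided p-value (enumerate n! = 40320 permutations of y under H0): p = 0.031151.
Step 5: alpha = 0.1. reject H0.

tau_b = 0.6429 (C=23, D=5), p = 0.031151, reject H0.


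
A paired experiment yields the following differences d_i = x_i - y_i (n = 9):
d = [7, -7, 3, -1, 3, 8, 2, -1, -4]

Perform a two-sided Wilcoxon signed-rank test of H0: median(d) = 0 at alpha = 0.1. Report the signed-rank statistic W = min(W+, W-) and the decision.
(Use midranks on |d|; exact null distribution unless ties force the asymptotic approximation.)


Step 1: Drop any zero differences (none here) and take |d_i|.
|d| = [7, 7, 3, 1, 3, 8, 2, 1, 4]
Step 2: Midrank |d_i| (ties get averaged ranks).
ranks: |7|->7.5, |7|->7.5, |3|->4.5, |1|->1.5, |3|->4.5, |8|->9, |2|->3, |1|->1.5, |4|->6
Step 3: Attach original signs; sum ranks with positive sign and with negative sign.
W+ = 7.5 + 4.5 + 4.5 + 9 + 3 = 28.5
W- = 7.5 + 1.5 + 1.5 + 6 = 16.5
(Check: W+ + W- = 45 should equal n(n+1)/2 = 45.)
Step 4: Test statistic W = min(W+, W-) = 16.5.
Step 5: Ties in |d|, so use the tie-corrected normal approximation.
        E[W] = n(n+1)/4 = 9*10/4 = 22.5.
        Tie groups: |d|=1 (t=2), |d|=3 (t=2), |d|=7 (t=2); sum(t^3 - t) = 18.
        Var[W] = n(n+1)(2n+1)/24 - sum(t^3-t)/48 = 1710/24 - 18/48 = 70.875.
        z = (W - E[W]) / sqrt(Var[W]) = (16.5 - 22.5) / 8.4187 = -0.7127.
        Two-sided p = 2*Phi(z) = 0.476033.
Step 6: alpha = 0.1. fail to reject H0.

W+ = 28.5, W- = 16.5, W = min = 16.5, p = 0.476033, fail to reject H0.


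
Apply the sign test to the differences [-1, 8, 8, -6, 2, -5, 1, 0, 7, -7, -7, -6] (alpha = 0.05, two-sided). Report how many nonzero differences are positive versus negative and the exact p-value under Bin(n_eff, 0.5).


Step 1: Discard zero differences. Original n = 12; n_eff = number of nonzero differences = 11.
Nonzero differences (with sign): -1, +8, +8, -6, +2, -5, +1, +7, -7, -7, -6
Step 2: Count signs: positive = 5, negative = 6.
Step 3: Under H0: P(positive) = 0.5, so the number of positives S ~ Bin(11, 0.5).
Step 4: Two-sided exact p-value = sum of Bin(11,0.5) probabilities at or below the observed probability = 1.000000.
Step 5: alpha = 0.05. fail to reject H0.

n_eff = 11, pos = 5, neg = 6, p = 1.000000, fail to reject H0.


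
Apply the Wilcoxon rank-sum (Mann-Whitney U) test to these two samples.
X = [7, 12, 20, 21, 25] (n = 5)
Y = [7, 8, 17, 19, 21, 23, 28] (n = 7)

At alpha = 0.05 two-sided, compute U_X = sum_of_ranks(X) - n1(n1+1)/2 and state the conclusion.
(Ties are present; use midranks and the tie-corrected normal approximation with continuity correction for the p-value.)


Step 1: Combine and sort all 12 observations; assign midranks.
sorted (value, group): (7,X), (7,Y), (8,Y), (12,X), (17,Y), (19,Y), (20,X), (21,X), (21,Y), (23,Y), (25,X), (28,Y)
ranks: 7->1.5, 7->1.5, 8->3, 12->4, 17->5, 19->6, 20->7, 21->8.5, 21->8.5, 23->10, 25->11, 28->12
Step 2: Rank sum for X: R1 = 1.5 + 4 + 7 + 8.5 + 11 = 32.
Step 3: U_X = R1 - n1(n1+1)/2 = 32 - 5*6/2 = 32 - 15 = 17.
       U_Y = n1*n2 - U_X = 35 - 17 = 18.
Step 4: Ties are present, so use the tie-corrected normal approximation (with continuity correction) for the p-value.
Step 5: p-value = 1.000000; compare to alpha = 0.05. fail to reject H0.

U_X = 17, p = 1.000000, fail to reject H0 at alpha = 0.05.


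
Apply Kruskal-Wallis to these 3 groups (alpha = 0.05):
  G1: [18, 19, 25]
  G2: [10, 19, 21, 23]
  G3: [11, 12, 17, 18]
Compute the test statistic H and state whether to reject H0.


Step 1: Combine all N = 11 observations and assign midranks.
sorted (value, group, rank): (10,G2,1), (11,G3,2), (12,G3,3), (17,G3,4), (18,G1,5.5), (18,G3,5.5), (19,G1,7.5), (19,G2,7.5), (21,G2,9), (23,G2,10), (25,G1,11)
Step 2: Sum ranks within each group.
R_1 = 24 (n_1 = 3)
R_2 = 27.5 (n_2 = 4)
R_3 = 14.5 (n_3 = 4)
Step 3: H = 12/(N(N+1)) * sum(R_i^2/n_i) - 3(N+1)
     = 12/(11*12) * (24^2/3 + 27.5^2/4 + 14.5^2/4) - 3*12
     = 0.090909 * 433.625 - 36
     = 3.420455.
Step 4: Ties present; correction factor C = 1 - 12/(11^3 - 11) = 0.990909. Corrected H = 3.420455 / 0.990909 = 3.451835.
Step 5: Under H0, H ~ chi^2(2); p-value = 0.178010.
Step 6: alpha = 0.05. fail to reject H0.

H = 3.4518, df = 2, p = 0.178010, fail to reject H0.


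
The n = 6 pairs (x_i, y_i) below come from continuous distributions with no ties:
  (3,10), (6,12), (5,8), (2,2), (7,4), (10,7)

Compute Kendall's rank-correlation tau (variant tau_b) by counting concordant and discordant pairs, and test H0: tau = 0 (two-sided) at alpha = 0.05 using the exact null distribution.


Step 1: Enumerate the 15 unordered pairs (i,j) with i<j and classify each by sign(x_j-x_i) * sign(y_j-y_i).
  (1,2):dx=+3,dy=+2->C; (1,3):dx=+2,dy=-2->D; (1,4):dx=-1,dy=-8->C; (1,5):dx=+4,dy=-6->D
  (1,6):dx=+7,dy=-3->D; (2,3):dx=-1,dy=-4->C; (2,4):dx=-4,dy=-10->C; (2,5):dx=+1,dy=-8->D
  (2,6):dx=+4,dy=-5->D; (3,4):dx=-3,dy=-6->C; (3,5):dx=+2,dy=-4->D; (3,6):dx=+5,dy=-1->D
  (4,5):dx=+5,dy=+2->C; (4,6):dx=+8,dy=+5->C; (5,6):dx=+3,dy=+3->C
Step 2: C = 8, D = 7, total pairs = 15.
Step 3: tau = (C - D)/(n(n-1)/2) = (8 - 7)/15 = 0.066667.
Step 4: Exact two-sided p-value (enumerate n! = 720 permutations of y under H0): p = 1.000000.
Step 5: alpha = 0.05. fail to reject H0.

tau_b = 0.0667 (C=8, D=7), p = 1.000000, fail to reject H0.


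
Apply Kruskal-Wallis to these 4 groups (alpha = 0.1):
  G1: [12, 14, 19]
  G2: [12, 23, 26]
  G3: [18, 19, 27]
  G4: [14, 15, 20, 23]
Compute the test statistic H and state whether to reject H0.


Step 1: Combine all N = 13 observations and assign midranks.
sorted (value, group, rank): (12,G1,1.5), (12,G2,1.5), (14,G1,3.5), (14,G4,3.5), (15,G4,5), (18,G3,6), (19,G1,7.5), (19,G3,7.5), (20,G4,9), (23,G2,10.5), (23,G4,10.5), (26,G2,12), (27,G3,13)
Step 2: Sum ranks within each group.
R_1 = 12.5 (n_1 = 3)
R_2 = 24 (n_2 = 3)
R_3 = 26.5 (n_3 = 3)
R_4 = 28 (n_4 = 4)
Step 3: H = 12/(N(N+1)) * sum(R_i^2/n_i) - 3(N+1)
     = 12/(13*14) * (12.5^2/3 + 24^2/3 + 26.5^2/3 + 28^2/4) - 3*14
     = 0.065934 * 674.167 - 42
     = 2.450549.
Step 4: Ties present; correction factor C = 1 - 24/(13^3 - 13) = 0.989011. Corrected H = 2.450549 / 0.989011 = 2.477778.
Step 5: Under H0, H ~ chi^2(3); p-value = 0.479321.
Step 6: alpha = 0.1. fail to reject H0.

H = 2.4778, df = 3, p = 0.479321, fail to reject H0.


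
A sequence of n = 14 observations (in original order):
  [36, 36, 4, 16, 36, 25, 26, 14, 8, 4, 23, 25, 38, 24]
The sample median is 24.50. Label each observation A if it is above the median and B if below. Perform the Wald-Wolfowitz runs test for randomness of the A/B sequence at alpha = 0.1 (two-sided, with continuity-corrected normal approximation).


Step 1: Compute median = 24.50; label A = above, B = below.
Labels in order: AABBAAABBBBAAB  (n_A = 7, n_B = 7)
Step 2: Count runs R = 6.
Step 3: Under H0 (random ordering), E[R] = 2*n_A*n_B/(n_A+n_B) + 1 = 2*7*7/14 + 1 = 8.0000.
        Var[R] = 2*n_A*n_B*(2*n_A*n_B - n_A - n_B) / ((n_A+n_B)^2 * (n_A+n_B-1)) = 8232/2548 = 3.2308.
        SD[R] = 1.7974.
Step 4: Continuity-corrected z = (R + 0.5 - E[R]) / SD[R] = (6 + 0.5 - 8.0000) / 1.7974 = -0.8345.
Step 5: Two-sided p-value via normal approximation = 2*(1 - Phi(|z|)) = 0.403986.
Step 6: alpha = 0.1. fail to reject H0.

R = 6, z = -0.8345, p = 0.403986, fail to reject H0.


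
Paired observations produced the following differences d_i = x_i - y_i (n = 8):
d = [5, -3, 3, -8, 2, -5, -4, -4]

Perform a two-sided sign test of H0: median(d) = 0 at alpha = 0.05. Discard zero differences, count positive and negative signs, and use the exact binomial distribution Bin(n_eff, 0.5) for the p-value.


Step 1: Discard zero differences. Original n = 8; n_eff = number of nonzero differences = 8.
Nonzero differences (with sign): +5, -3, +3, -8, +2, -5, -4, -4
Step 2: Count signs: positive = 3, negative = 5.
Step 3: Under H0: P(positive) = 0.5, so the number of positives S ~ Bin(8, 0.5).
Step 4: Two-sided exact p-value = sum of Bin(8,0.5) probabilities at or below the observed probability = 0.726562.
Step 5: alpha = 0.05. fail to reject H0.

n_eff = 8, pos = 3, neg = 5, p = 0.726562, fail to reject H0.


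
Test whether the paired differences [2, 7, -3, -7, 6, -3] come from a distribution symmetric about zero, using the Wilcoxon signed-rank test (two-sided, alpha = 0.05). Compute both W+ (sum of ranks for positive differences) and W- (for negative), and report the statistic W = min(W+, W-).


Step 1: Drop any zero differences (none here) and take |d_i|.
|d| = [2, 7, 3, 7, 6, 3]
Step 2: Midrank |d_i| (ties get averaged ranks).
ranks: |2|->1, |7|->5.5, |3|->2.5, |7|->5.5, |6|->4, |3|->2.5
Step 3: Attach original signs; sum ranks with positive sign and with negative sign.
W+ = 1 + 5.5 + 4 = 10.5
W- = 2.5 + 5.5 + 2.5 = 10.5
(Check: W+ + W- = 21 should equal n(n+1)/2 = 21.)
Step 4: Test statistic W = min(W+, W-) = 10.5.
Step 5: Ties in |d|, so use the tie-corrected normal approximation.
        E[W] = n(n+1)/4 = 6*7/4 = 10.5.
        Tie groups: |d|=3 (t=2), |d|=7 (t=2); sum(t^3 - t) = 12.
        Var[W] = n(n+1)(2n+1)/24 - sum(t^3-t)/48 = 546/24 - 12/48 = 22.5.
        z = (W - E[W]) / sqrt(Var[W]) = (10.5 - 10.5) / 4.7434 = 0.0000.
        Two-sided p = 2*Phi(z) = 1.000000.
Step 6: alpha = 0.05. fail to reject H0.

W+ = 10.5, W- = 10.5, W = min = 10.5, p = 1.000000, fail to reject H0.


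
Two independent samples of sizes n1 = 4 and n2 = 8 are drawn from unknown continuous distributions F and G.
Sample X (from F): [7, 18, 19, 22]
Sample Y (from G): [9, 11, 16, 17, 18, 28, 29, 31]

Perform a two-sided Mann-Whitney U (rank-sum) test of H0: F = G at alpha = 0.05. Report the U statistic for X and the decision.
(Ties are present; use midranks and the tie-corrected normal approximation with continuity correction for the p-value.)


Step 1: Combine and sort all 12 observations; assign midranks.
sorted (value, group): (7,X), (9,Y), (11,Y), (16,Y), (17,Y), (18,X), (18,Y), (19,X), (22,X), (28,Y), (29,Y), (31,Y)
ranks: 7->1, 9->2, 11->3, 16->4, 17->5, 18->6.5, 18->6.5, 19->8, 22->9, 28->10, 29->11, 31->12
Step 2: Rank sum for X: R1 = 1 + 6.5 + 8 + 9 = 24.5.
Step 3: U_X = R1 - n1(n1+1)/2 = 24.5 - 4*5/2 = 24.5 - 10 = 14.5.
       U_Y = n1*n2 - U_X = 32 - 14.5 = 17.5.
Step 4: Ties are present, so use the tie-corrected normal approximation (with continuity correction) for the p-value.
Step 5: p-value = 0.864901; compare to alpha = 0.05. fail to reject H0.

U_X = 14.5, p = 0.864901, fail to reject H0 at alpha = 0.05.


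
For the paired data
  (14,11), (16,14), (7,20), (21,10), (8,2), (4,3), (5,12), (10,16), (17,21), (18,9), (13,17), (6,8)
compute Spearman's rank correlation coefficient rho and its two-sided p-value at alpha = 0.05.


Step 1: Rank x and y separately (midranks; no ties here).
rank(x): 14->8, 16->9, 7->4, 21->12, 8->5, 4->1, 5->2, 10->6, 17->10, 18->11, 13->7, 6->3
rank(y): 11->6, 14->8, 20->11, 10->5, 2->1, 3->2, 12->7, 16->9, 21->12, 9->4, 17->10, 8->3
Step 2: d_i = R_x(i) - R_y(i); compute d_i^2.
  (8-6)^2=4, (9-8)^2=1, (4-11)^2=49, (12-5)^2=49, (5-1)^2=16, (1-2)^2=1, (2-7)^2=25, (6-9)^2=9, (10-12)^2=4, (11-4)^2=49, (7-10)^2=9, (3-3)^2=0
sum(d^2) = 216.
Step 3: rho = 1 - 6*216 / (12*(12^2 - 1)) = 1 - 1296/1716 = 0.244755.
Step 4: Under H0, t = rho * sqrt((n-2)/(1-rho^2)) = 0.7983 ~ t(10).
Step 5: Two-sided p-value from the t-distribution with 10 df = 0.443262.
Step 6: alpha = 0.05. fail to reject H0.

rho = 0.2448, p = 0.443262, fail to reject H0 at alpha = 0.05.
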